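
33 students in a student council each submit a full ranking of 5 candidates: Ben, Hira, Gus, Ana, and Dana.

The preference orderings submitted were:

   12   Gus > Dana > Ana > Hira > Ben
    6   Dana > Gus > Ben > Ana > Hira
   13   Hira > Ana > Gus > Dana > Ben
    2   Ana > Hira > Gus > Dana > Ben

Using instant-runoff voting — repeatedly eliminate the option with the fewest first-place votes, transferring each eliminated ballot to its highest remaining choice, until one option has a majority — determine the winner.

Gus

Round 1: Hira 13, Gus 12, Dana 6, Ana 2, Ben 0. Ben has the fewest and is eliminated.
Round 2: Hira 13, Gus 12, Dana 6, Ana 2. Ana has the fewest and is eliminated.
Round 3: Hira 15, Gus 12, Dana 6. Dana has the fewest and is eliminated.
Round 4: Gus 18, Hira 15. Gus has a majority.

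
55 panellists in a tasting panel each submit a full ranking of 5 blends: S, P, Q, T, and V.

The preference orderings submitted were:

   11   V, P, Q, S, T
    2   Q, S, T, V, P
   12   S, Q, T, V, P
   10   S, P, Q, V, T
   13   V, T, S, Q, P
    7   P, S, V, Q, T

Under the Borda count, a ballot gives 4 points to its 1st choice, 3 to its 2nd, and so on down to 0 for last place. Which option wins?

S

Borda scores:
  S: 11·1 + 2·3 + 12·4 + 10·4 + 13·2 + 7·3 = 152
  P: 11·3 + 2·0 + 12·0 + 10·3 + 13·0 + 7·4 = 91
  Q: 11·2 + 2·4 + 12·3 + 10·2 + 13·1 + 7·1 = 106
  T: 11·0 + 2·2 + 12·2 + 10·0 + 13·3 + 7·0 = 67
  V: 11·4 + 2·1 + 12·1 + 10·1 + 13·4 + 7·2 = 134
S has the highest total.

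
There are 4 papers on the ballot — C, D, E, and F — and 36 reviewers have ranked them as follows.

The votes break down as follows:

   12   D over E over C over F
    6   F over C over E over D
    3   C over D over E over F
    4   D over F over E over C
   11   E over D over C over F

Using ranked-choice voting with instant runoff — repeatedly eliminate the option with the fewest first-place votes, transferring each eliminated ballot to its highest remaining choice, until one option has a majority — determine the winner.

D

Round 1: D 16, E 11, F 6, C 3. C has the fewest and is eliminated.
Round 2: D 19, E 11, F 6. D has a majority.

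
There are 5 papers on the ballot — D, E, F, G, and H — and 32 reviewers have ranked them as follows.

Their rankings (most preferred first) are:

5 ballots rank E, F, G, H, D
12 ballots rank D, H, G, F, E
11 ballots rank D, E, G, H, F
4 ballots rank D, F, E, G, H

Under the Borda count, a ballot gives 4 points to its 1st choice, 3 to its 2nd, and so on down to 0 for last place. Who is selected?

Borda scores:
  D: 5·0 + 12·4 + 11·4 + 4·4 = 108
  E: 5·4 + 12·0 + 11·3 + 4·2 = 61
  F: 5·3 + 12·1 + 11·0 + 4·3 = 39
  G: 5·2 + 12·2 + 11·2 + 4·1 = 60
  H: 5·1 + 12·3 + 11·1 + 4·0 = 52
D has the highest total.

D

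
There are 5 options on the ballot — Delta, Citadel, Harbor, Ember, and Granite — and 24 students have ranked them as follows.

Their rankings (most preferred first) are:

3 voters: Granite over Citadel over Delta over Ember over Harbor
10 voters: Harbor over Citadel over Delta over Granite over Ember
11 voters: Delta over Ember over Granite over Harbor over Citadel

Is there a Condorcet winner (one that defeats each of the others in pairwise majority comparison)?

Head-to-head results (24 voters total):
Delta vs Citadel: Citadel wins 13–11.
Delta vs Harbor: Delta wins 14–10.
Delta vs Ember: Delta wins 24–0.
Delta vs Granite: Delta wins 21–3.
Citadel vs Harbor: Harbor wins 21–3.
Citadel vs Ember: Citadel wins 13–11.
Citadel vs Granite: Granite wins 14–10.
Harbor vs Ember: Ember wins 14–10.
Harbor vs Granite: Granite wins 14–10.
Ember vs Granite: Granite wins 13–11.
No candidate beats all others: Delta beats Harbor beats Citadel beats Delta, a majority cycle.

No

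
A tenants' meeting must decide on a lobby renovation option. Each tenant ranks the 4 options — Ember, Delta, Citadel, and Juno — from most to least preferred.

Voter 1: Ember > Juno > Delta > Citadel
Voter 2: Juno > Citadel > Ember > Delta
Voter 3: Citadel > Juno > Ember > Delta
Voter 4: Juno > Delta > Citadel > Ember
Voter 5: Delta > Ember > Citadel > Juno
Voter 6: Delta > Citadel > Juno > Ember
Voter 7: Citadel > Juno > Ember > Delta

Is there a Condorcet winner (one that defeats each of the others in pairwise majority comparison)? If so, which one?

No Condorcet winner

Head-to-head results (7 voters total):
Ember vs Delta: Ember wins 4–3.
Ember vs Citadel: Citadel wins 5–2.
Ember vs Juno: Juno wins 5–2.
Delta vs Citadel: Delta wins 4–3.
Delta vs Juno: Juno wins 5–2.
Citadel vs Juno: Citadel wins 4–3.
No candidate beats all others: Ember beats Delta beats Citadel beats Ember, a majority cycle.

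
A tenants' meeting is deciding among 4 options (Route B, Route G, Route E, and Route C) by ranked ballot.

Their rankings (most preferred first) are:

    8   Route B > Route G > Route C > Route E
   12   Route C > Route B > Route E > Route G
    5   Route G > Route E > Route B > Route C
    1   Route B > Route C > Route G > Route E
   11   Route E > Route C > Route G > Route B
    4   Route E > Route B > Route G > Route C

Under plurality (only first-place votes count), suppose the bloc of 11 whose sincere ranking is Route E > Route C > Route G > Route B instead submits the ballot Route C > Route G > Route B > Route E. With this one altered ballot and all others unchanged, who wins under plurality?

First-place totals with the altered ballot: Route B 9, Route G 5, Route E 4, Route C 23.
The switch changes the winner from Route E to Route C.

Route C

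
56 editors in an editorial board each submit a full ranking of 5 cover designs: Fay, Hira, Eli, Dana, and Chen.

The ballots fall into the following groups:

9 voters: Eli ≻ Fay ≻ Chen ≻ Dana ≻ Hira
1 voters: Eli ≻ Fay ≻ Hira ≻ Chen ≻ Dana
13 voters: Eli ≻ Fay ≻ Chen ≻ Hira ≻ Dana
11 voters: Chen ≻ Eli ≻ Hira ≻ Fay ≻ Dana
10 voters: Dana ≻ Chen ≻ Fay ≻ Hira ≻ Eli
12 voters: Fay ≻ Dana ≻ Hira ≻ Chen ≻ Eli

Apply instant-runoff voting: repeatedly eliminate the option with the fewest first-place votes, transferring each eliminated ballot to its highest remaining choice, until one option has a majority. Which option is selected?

Chen

Round 1: Eli 23, Fay 12, Chen 11, Dana 10, Hira 0. Hira has the fewest and is eliminated.
Round 2: Eli 23, Fay 12, Chen 11, Dana 10. Dana has the fewest and is eliminated.
Round 3: Eli 23, Chen 21, Fay 12. Fay has the fewest and is eliminated.
Round 4: Chen 33, Eli 23. Chen has a majority.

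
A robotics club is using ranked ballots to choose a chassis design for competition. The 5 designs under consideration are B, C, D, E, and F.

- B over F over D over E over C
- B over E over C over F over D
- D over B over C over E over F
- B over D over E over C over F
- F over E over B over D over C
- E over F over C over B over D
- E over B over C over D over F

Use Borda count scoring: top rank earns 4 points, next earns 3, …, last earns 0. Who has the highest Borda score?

Borda scores:
  B: 4 + 4 + 3 + 4 + 2 + 1 + 3 = 21
  C: 0 + 2 + 2 + 1 + 0 + 2 + 2 = 9
  D: 2 + 0 + 4 + 3 + 1 + 0 + 1 = 11
  E: 1 + 3 + 1 + 2 + 3 + 4 + 4 = 18
  F: 3 + 1 + 0 + 0 + 4 + 3 + 0 = 11
B has the highest total.

B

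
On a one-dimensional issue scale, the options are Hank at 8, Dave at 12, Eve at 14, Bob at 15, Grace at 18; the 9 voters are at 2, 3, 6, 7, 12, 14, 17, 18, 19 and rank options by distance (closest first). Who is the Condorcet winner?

Dave

With single-peaked preferences on a line, the Condorcet winner is the candidate closest to the median voter.
The median voter (position 12) is closest to Dave at 12.
Check: Dave vs Bob — voters closer to Dave: 5 of 9.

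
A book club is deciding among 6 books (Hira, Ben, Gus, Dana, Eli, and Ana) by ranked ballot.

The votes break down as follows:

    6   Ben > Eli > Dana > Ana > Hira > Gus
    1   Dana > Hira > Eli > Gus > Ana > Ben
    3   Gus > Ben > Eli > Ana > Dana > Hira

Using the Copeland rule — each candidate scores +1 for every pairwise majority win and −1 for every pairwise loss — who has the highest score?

Pairwise results:
  Hira vs Ben: Ben wins 9–1.
  Hira vs Gus: Hira wins 7–3.
  Hira vs Dana: Dana wins 10–0.
  Hira vs Eli: Eli wins 9–1.
  Hira vs Ana: Ana wins 9–1.
  Ben vs Gus: Ben wins 6–4.
  Ben vs Dana: Ben wins 9–1.
  Ben vs Eli: Ben wins 9–1.
  Ben vs Ana: Ben wins 9–1.
  Gus vs Dana: Dana wins 7–3.
  Gus vs Eli: Eli wins 7–3.
  Gus vs Ana: Ana wins 6–4.
  Dana vs Eli: Eli wins 9–1.
  Dana vs Ana: Dana wins 7–3.
  Eli vs Ana: Eli wins 10–0.
Copeland scores (wins − losses):
  Hira: 1 − 4 = -3
  Ben: 5 − 0 = 5
  Gus: 0 − 5 = -5
  Dana: 3 − 2 = 1
  Eli: 4 − 1 = 3
  Ana: 2 − 3 = -1
Ben has the best Copeland score.

Ben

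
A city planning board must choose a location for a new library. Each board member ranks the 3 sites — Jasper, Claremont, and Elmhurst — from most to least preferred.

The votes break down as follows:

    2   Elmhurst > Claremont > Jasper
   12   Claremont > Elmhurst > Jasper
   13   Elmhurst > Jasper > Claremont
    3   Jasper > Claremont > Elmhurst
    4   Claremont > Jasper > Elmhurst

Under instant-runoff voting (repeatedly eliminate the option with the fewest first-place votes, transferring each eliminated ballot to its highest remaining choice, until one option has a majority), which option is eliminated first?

Round 1: Claremont 16, Elmhurst 15, Jasper 3. Jasper has the fewest and is eliminated.
Round 2: Claremont 19, Elmhurst 15. Claremont has a majority.

Jasper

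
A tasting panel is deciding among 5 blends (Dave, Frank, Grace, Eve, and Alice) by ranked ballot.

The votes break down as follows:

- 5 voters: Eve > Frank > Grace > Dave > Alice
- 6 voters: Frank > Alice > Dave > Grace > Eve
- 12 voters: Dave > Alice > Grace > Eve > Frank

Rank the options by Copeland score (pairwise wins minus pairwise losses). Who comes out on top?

Dave

Pairwise results:
  Dave vs Frank: Dave wins 12–11.
  Dave vs Grace: Dave wins 18–5.
  Dave vs Eve: Dave wins 18–5.
  Dave vs Alice: Dave wins 17–6.
  Frank vs Grace: Grace wins 12–11.
  Frank vs Eve: Eve wins 17–6.
  Frank vs Alice: Alice wins 12–11.
  Grace vs Eve: Grace wins 18–5.
  Grace vs Alice: Alice wins 18–5.
  Eve vs Alice: Alice wins 18–5.
Copeland scores (wins − losses):
  Dave: 4 − 0 = 4
  Frank: 0 − 4 = -4
  Grace: 2 − 2 = 0
  Eve: 1 − 3 = -2
  Alice: 3 − 1 = 2
Dave has the best Copeland score.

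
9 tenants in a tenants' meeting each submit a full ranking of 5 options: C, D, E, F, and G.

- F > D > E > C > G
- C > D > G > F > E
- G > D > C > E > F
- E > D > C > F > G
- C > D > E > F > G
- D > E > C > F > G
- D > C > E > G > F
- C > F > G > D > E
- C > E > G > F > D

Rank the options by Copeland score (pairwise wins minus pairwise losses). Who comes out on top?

D

Pairwise results:
  C vs D: D wins 5–4.
  C vs E: C wins 6–3.
  C vs F: C wins 8–1.
  C vs G: C wins 8–1.
  D vs E: D wins 7–2.
  D vs F: D wins 6–3.
  D vs G: D wins 6–3.
  E vs F: E wins 6–3.
  E vs G: E wins 6–3.
  F vs G: F wins 5–4.
Copeland scores (wins − losses):
  C: 3 − 1 = 2
  D: 4 − 0 = 4
  E: 2 − 2 = 0
  F: 1 − 3 = -2
  G: 0 − 4 = -4
D has the best Copeland score.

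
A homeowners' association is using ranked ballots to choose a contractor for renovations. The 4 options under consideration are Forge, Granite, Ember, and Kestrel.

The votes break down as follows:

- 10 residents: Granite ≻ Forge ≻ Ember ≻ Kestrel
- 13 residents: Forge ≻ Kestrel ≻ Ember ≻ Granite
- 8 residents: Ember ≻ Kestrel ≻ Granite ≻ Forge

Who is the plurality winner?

Forge

First-place vote totals:
  Forge: 13
  Granite: 10
  Ember: 8
  Kestrel: 0
Forge has the most first-place votes.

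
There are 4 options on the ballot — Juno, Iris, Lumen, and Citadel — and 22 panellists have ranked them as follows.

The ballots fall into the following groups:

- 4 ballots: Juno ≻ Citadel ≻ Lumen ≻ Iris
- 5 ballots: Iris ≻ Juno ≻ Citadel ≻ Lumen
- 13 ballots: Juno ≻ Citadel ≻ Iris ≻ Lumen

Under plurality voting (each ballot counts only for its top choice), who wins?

Juno

First-place vote totals:
  Juno: 17
  Iris: 5
  Lumen: 0
  Citadel: 0
Juno has the most first-place votes.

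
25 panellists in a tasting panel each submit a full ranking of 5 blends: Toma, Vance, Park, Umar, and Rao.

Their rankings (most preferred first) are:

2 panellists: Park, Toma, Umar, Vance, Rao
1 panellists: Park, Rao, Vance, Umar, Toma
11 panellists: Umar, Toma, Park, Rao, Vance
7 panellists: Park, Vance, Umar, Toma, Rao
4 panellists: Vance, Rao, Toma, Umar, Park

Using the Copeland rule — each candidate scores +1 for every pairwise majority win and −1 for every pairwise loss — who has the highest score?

Umar

Pairwise results:
  Toma vs Vance: Toma wins 13–12.
  Toma vs Park: Toma wins 15–10.
  Toma vs Umar: Umar wins 19–6.
  Toma vs Rao: Toma wins 20–5.
  Vance vs Park: Park wins 21–4.
  Vance vs Umar: Umar wins 13–12.
  Vance vs Rao: Vance wins 13–12.
  Park vs Umar: Umar wins 15–10.
  Park vs Rao: Park wins 21–4.
  Umar vs Rao: Umar wins 20–5.
Copeland scores (wins − losses):
  Toma: 3 − 1 = 2
  Vance: 1 − 3 = -2
  Park: 2 − 2 = 0
  Umar: 4 − 0 = 4
  Rao: 0 − 4 = -4
Umar has the best Copeland score.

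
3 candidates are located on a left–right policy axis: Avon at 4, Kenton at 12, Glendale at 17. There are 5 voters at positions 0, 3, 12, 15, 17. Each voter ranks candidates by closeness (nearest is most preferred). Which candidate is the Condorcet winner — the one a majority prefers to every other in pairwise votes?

Kenton

With single-peaked preferences on a line, the Condorcet winner is the candidate closest to the median voter.
The median voter (position 12) is closest to Kenton at 12.
Check: Kenton vs Avon — voters closer to Kenton: 3 of 5.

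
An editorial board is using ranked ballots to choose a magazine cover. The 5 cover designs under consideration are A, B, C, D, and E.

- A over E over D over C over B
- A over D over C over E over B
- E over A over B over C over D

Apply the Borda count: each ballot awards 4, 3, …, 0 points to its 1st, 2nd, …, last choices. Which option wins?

A

Borda scores:
  A: 4 + 4 + 3 = 11
  B: 0 + 0 + 2 = 2
  C: 1 + 2 + 1 = 4
  D: 2 + 3 + 0 = 5
  E: 3 + 1 + 4 = 8
A has the highest total.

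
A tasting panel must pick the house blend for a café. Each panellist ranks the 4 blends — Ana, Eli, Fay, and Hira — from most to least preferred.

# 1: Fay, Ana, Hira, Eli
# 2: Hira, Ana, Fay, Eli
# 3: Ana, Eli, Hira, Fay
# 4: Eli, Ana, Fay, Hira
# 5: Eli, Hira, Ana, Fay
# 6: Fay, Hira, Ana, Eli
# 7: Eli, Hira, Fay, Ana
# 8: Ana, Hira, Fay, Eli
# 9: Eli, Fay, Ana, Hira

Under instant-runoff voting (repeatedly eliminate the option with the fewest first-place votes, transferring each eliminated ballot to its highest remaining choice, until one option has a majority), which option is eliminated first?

Round 1: Eli 4, Ana 2, Fay 2, Hira 1. Hira has the fewest and is eliminated.
Round 2: Eli 4, Ana 3, Fay 2. Fay has the fewest and is eliminated.
Round 3: Ana 5, Eli 4. Ana has a majority.

Hira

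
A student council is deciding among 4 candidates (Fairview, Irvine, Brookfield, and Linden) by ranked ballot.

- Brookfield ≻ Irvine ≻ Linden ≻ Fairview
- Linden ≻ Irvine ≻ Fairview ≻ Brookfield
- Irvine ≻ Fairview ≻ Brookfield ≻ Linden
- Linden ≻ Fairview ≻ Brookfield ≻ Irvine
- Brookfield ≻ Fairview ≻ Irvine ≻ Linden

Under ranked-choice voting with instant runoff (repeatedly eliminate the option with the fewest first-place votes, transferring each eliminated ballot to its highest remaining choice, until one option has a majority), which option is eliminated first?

Round 1: Brookfield 2, Linden 2, Irvine 1, Fairview 0. Fairview has the fewest and is eliminated.
Round 2: Brookfield 2, Linden 2, Irvine 1. Irvine has the fewest and is eliminated.
Round 3: Brookfield 3, Linden 2. Brookfield has a majority.

Fairview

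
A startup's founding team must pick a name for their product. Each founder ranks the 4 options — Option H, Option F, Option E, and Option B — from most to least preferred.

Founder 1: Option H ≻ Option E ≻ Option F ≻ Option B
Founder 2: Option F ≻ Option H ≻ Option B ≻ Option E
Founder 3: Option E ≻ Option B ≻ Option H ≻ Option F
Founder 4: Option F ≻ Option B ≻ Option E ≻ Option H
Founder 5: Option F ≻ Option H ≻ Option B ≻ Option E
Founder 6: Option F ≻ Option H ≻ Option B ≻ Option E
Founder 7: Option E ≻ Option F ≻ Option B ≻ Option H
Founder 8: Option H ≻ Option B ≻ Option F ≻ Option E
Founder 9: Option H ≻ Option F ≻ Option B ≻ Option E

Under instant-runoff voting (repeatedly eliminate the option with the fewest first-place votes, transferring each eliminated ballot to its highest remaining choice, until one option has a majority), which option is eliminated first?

Round 1: Option F 4, Option H 3, Option E 2, Option B 0. Option B has the fewest and is eliminated.
Round 2: Option F 4, Option H 3, Option E 2. Option E has the fewest and is eliminated.
Round 3: Option F 5, Option H 4. Option F has a majority.

Option B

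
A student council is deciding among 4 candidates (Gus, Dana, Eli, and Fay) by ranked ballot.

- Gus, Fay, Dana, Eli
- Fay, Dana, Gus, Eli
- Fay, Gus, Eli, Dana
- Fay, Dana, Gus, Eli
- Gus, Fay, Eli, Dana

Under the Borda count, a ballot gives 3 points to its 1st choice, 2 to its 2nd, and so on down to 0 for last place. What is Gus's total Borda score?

10

Borda scores:
  Gus: 3 + 1 + 2 + 1 + 3 = 10
  Dana: 1 + 2 + 0 + 2 + 0 = 5
  Eli: 0 + 0 + 1 + 0 + 1 = 2
  Fay: 2 + 3 + 3 + 3 + 2 = 13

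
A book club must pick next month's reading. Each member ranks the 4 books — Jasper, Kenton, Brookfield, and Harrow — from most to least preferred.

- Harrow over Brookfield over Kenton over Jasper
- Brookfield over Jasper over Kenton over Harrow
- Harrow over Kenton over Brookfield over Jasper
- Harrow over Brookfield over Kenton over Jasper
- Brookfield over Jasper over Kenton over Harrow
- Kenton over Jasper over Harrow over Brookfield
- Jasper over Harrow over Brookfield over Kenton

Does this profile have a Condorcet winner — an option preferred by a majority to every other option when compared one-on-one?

No

Head-to-head results (7 voters total):
Jasper vs Kenton: Kenton wins 4–3.
Jasper vs Brookfield: Brookfield wins 5–2.
Jasper vs Harrow: Jasper wins 4–3.
Kenton vs Brookfield: Brookfield wins 5–2.
Kenton vs Harrow: Harrow wins 4–3.
Brookfield vs Harrow: Harrow wins 5–2.
No candidate beats all others: Jasper beats Harrow beats Kenton beats Jasper, a majority cycle.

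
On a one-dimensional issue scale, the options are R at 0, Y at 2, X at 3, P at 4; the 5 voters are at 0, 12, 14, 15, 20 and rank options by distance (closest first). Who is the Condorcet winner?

With single-peaked preferences on a line, the Condorcet winner is the candidate closest to the median voter.
The median voter (position 14) is closest to P at 4.
Check: P vs Y — voters closer to P: 4 of 5.

P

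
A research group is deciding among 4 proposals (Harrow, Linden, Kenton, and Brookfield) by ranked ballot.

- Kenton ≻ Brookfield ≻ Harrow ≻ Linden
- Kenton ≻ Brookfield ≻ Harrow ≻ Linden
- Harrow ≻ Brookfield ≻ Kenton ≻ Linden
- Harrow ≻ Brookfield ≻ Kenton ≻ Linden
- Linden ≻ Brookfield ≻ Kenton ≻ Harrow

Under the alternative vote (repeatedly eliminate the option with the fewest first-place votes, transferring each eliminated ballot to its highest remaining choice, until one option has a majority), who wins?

Kenton

Round 1: Harrow 2, Kenton 2, Linden 1, Brookfield 0. Brookfield has the fewest and is eliminated.
Round 2: Harrow 2, Kenton 2, Linden 1. Linden has the fewest and is eliminated.
Round 3: Kenton 3, Harrow 2. Kenton has a majority.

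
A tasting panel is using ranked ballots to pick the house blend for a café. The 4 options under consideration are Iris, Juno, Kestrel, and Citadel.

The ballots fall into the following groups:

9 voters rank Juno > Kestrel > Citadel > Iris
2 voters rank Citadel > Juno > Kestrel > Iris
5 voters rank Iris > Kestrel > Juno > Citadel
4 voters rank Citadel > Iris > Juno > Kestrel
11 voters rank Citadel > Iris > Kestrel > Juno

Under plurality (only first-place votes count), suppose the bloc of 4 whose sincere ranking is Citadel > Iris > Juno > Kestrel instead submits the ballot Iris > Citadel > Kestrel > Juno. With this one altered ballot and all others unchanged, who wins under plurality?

First-place totals with the altered ballot: Iris 9, Juno 9, Kestrel 0, Citadel 13.
The winner is unchanged: still Citadel.

Citadel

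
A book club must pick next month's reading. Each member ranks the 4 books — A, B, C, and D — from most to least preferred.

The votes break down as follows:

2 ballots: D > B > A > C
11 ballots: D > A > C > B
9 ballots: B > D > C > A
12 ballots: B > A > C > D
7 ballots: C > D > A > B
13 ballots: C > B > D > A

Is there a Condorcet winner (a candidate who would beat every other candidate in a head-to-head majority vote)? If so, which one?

Head-to-head results (54 voters total):
A vs B: B wins 36–18.
A vs C: C wins 29–25.
A vs D: D wins 42–12.
B vs C: C wins 31–23.
B vs D: B wins 34–20.
C vs D: C wins 32–22.
C beats each rival — A (29–25), B (31–23), D (32–22) — so C is the Condorcet winner.

C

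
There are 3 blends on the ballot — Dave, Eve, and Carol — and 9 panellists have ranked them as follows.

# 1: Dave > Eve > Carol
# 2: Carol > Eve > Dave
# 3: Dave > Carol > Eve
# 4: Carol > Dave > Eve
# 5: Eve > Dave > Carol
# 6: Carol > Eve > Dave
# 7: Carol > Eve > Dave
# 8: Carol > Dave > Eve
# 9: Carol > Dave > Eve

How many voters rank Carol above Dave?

Ballots ranking Carol above Dave: 6.
Ballots ranking Dave above Carol: 3.
So 6 of 9 voters prefer Carol to Dave.

6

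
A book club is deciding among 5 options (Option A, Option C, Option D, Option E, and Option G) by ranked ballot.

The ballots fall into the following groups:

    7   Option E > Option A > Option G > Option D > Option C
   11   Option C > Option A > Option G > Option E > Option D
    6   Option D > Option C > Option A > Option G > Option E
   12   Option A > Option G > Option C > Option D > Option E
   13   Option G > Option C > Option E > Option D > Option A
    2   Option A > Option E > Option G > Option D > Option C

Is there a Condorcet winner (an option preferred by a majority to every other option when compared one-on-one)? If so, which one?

None — there is no Condorcet winner

Head-to-head results (51 voters total):
Option A vs Option C: Option C wins 30–21.
Option A vs Option D: Option A wins 32–19.
Option A vs Option E: Option A wins 31–20.
Option A vs Option G: Option A wins 38–13.
Option C vs Option D: Option C wins 36–15.
Option C vs Option E: Option C wins 42–9.
Option C vs Option G: Option G wins 34–17.
Option D vs Option E: Option E wins 33–18.
Option D vs Option G: Option G wins 45–6.
Option E vs Option G: Option G wins 42–9.
No candidate beats all others: Option A beats Option G beats Option C beats Option A, a majority cycle.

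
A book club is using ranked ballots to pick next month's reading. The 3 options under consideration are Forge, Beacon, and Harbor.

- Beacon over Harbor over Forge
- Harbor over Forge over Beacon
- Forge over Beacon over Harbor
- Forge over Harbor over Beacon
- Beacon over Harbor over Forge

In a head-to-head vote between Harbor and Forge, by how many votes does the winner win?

Ballots ranking Harbor above Forge: 3.
Ballots ranking Forge above Harbor: 2.
Harbor wins 3–2, a margin of 1.

1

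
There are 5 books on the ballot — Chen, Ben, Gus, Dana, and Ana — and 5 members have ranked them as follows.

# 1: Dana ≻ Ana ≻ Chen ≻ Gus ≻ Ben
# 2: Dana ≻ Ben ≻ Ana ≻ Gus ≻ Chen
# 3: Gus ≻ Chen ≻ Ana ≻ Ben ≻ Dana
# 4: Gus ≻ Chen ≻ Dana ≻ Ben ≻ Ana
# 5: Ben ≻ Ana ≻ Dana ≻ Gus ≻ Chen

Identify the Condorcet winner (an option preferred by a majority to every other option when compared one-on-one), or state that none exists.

Head-to-head results (5 voters total):
Chen vs Ben: Chen wins 3–2.
Chen vs Gus: Gus wins 4–1.
Chen vs Dana: Dana wins 3–2.
Chen vs Ana: Ana wins 3–2.
Ben vs Gus: Gus wins 3–2.
Ben vs Dana: Dana wins 3–2.
Ben vs Ana: Ben wins 3–2.
Gus vs Dana: Dana wins 3–2.
Gus vs Ana: Ana wins 3–2.
Dana vs Ana: Dana wins 3–2.
Dana beats each rival — Chen (3–2), Ben (3–2), Gus (3–2), Ana (3–2) — so Dana is the Condorcet winner.

Dana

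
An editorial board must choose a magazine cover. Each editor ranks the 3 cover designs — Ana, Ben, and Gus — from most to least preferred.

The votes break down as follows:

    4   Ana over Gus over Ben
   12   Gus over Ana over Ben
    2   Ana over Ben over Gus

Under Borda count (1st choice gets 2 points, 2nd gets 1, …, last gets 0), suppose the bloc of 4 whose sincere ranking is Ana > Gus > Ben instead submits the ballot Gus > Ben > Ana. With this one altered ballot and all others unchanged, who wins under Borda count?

Gus

Borda totals with the altered ballot: Ana 16, Ben 6, Gus 32.
The winner is unchanged: still Gus.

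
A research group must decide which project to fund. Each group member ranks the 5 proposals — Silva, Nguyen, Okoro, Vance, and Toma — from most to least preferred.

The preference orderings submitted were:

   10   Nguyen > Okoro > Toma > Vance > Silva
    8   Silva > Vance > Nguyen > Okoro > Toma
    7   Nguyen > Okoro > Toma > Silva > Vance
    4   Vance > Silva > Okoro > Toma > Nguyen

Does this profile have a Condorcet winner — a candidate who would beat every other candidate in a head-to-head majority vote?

Head-to-head results (29 voters total):
Silva vs Nguyen: Nguyen wins 17–12.
Silva vs Okoro: Okoro wins 17–12.
Silva vs Vance: Silva wins 15–14.
Silva vs Toma: Toma wins 17–12.
Nguyen vs Okoro: Nguyen wins 25–4.
Nguyen vs Vance: Nguyen wins 17–12.
Nguyen vs Toma: Nguyen wins 25–4.
Okoro vs Vance: Okoro wins 17–12.
Okoro vs Toma: Okoro wins 29–0.
Vance vs Toma: Toma wins 17–12.
Nguyen beats each rival — Silva (17–12), Okoro (25–4), Vance (17–12), Toma (25–4) — so Nguyen is the Condorcet winner.

Yes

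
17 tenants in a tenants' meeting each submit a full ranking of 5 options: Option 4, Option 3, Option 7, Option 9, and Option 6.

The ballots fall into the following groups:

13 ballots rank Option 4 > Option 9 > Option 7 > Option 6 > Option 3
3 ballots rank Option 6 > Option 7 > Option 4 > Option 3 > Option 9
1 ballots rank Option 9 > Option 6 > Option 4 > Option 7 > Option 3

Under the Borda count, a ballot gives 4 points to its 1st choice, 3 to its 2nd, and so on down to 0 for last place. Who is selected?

Option 4

Borda scores:
  Option 4: 13·4 + 3·2 + 2 = 60
  Option 3: 13·0 + 3·1 + 0 = 3
  Option 7: 13·2 + 3·3 + 1 = 36
  Option 9: 13·3 + 3·0 + 4 = 43
  Option 6: 13·1 + 3·4 + 3 = 28
Option 4 has the highest total.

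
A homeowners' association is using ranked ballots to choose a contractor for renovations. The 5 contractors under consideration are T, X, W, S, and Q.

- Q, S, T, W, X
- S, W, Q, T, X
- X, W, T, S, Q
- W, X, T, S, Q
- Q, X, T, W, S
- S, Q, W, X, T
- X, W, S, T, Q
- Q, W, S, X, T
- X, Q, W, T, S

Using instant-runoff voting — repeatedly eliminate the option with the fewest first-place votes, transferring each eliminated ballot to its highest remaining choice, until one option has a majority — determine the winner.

Q

Round 1: X 3, Q 3, S 2, W 1, T 0. T has the fewest and is eliminated.
Round 2: X 3, Q 3, S 2, W 1. W has the fewest and is eliminated.
Round 3: X 4, Q 3, S 2. S has the fewest and is eliminated.
Round 4: Q 5, X 4. Q has a majority.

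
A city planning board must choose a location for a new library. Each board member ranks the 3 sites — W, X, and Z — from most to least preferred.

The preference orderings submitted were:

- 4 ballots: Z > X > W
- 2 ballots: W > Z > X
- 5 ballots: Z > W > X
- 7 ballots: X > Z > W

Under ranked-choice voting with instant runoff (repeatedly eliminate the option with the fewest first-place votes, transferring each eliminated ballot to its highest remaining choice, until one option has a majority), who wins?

Z

Round 1: Z 9, X 7, W 2. W has the fewest and is eliminated.
Round 2: Z 11, X 7. Z has a majority.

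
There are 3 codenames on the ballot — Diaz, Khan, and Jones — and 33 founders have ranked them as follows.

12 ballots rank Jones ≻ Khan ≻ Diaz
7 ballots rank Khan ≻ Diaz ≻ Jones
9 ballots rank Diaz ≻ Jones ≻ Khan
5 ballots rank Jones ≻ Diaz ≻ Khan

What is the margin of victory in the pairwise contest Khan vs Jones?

19

Ballots ranking Khan above Jones: 7.
Ballots ranking Jones above Khan: 12+9+5 = 26.
Jones wins 26–7, a margin of 19.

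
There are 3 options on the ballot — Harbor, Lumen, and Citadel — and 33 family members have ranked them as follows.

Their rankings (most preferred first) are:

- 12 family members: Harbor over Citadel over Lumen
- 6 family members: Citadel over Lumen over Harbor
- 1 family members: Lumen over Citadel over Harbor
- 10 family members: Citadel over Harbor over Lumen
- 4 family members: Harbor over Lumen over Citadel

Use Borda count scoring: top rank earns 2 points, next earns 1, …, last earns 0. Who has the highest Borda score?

Citadel

Borda scores:
  Harbor: 12·2 + 6·0 + 0 + 10·1 + 4·2 = 42
  Lumen: 12·0 + 6·1 + 2 + 10·0 + 4·1 = 12
  Citadel: 12·1 + 6·2 + 1 + 10·2 + 4·0 = 45
Citadel has the highest total.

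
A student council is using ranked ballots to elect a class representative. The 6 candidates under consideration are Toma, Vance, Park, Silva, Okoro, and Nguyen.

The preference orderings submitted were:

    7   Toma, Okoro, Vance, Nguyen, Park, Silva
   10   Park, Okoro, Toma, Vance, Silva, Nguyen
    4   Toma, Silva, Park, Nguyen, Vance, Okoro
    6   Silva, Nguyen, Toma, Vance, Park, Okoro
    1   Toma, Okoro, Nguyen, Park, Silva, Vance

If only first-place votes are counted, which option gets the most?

Toma

First-place vote totals:
  Toma: 12
  Vance: 0
  Park: 10
  Silva: 6
  Okoro: 0
  Nguyen: 0
Toma has the most first-place votes.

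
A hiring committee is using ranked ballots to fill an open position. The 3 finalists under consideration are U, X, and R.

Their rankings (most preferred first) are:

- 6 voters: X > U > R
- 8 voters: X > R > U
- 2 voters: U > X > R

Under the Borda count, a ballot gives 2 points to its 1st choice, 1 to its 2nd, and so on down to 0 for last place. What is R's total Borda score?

Borda scores:
  U: 6·1 + 8·0 + 2·2 = 10
  X: 6·2 + 8·2 + 2·1 = 30
  R: 6·0 + 8·1 + 2·0 = 8

8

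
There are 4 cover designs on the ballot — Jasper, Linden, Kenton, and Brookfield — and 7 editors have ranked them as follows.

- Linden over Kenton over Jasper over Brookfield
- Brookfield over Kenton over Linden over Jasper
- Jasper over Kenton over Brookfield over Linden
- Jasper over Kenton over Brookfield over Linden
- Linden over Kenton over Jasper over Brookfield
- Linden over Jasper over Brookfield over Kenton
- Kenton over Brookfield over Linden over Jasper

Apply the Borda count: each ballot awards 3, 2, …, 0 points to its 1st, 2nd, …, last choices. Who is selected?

Borda scores:
  Jasper: 1 + 0 + 3 + 3 + 1 + 2 + 0 = 10
  Linden: 3 + 1 + 0 + 0 + 3 + 3 + 1 = 11
  Kenton: 2 + 2 + 2 + 2 + 2 + 0 + 3 = 13
  Brookfield: 0 + 3 + 1 + 1 + 0 + 1 + 2 = 8
Kenton has the highest total.

Kenton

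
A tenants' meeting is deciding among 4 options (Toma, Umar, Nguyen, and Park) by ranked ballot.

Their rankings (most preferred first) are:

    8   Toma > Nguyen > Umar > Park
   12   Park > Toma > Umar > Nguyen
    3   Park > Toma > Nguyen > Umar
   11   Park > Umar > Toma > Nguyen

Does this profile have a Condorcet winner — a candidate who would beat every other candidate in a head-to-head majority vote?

Head-to-head results (34 voters total):
Toma vs Umar: Toma wins 23–11.
Toma vs Nguyen: Toma wins 34–0.
Toma vs Park: Park wins 26–8.
Umar vs Nguyen: Umar wins 23–11.
Umar vs Park: Park wins 26–8.
Nguyen vs Park: Park wins 26–8.
Park beats each rival — Toma (26–8), Umar (26–8), Nguyen (26–8) — so Park is the Condorcet winner.

Yes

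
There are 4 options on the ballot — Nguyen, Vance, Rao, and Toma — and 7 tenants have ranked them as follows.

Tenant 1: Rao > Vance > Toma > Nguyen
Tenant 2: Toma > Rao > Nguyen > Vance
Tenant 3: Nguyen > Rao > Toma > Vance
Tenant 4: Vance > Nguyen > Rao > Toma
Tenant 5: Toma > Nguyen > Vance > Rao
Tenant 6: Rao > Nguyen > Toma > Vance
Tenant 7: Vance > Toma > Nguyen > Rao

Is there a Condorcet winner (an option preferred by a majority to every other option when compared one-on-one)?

Head-to-head results (7 voters total):
Nguyen vs Vance: Nguyen wins 4–3.
Nguyen vs Rao: Nguyen wins 4–3.
Nguyen vs Toma: Toma wins 4–3.
Vance vs Rao: Rao wins 4–3.
Vance vs Toma: Toma wins 4–3.
Rao vs Toma: Rao wins 4–3.
No candidate beats all others: Nguyen beats Rao beats Toma beats Nguyen, a majority cycle.

No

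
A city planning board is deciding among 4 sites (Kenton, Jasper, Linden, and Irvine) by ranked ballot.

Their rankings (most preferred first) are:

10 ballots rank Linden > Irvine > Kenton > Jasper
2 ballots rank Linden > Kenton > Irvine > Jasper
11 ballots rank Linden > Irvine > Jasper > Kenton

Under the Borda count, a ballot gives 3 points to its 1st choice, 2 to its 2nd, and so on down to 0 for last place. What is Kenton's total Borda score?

Borda scores:
  Kenton: 10·1 + 2·2 + 11·0 = 14
  Jasper: 10·0 + 2·0 + 11·1 = 11
  Linden: 10·3 + 2·3 + 11·3 = 69
  Irvine: 10·2 + 2·1 + 11·2 = 44

14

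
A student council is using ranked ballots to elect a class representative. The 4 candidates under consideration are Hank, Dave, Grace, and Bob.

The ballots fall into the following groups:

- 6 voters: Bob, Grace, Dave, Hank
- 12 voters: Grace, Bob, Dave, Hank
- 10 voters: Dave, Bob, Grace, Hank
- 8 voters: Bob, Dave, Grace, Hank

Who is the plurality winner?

First-place vote totals:
  Hank: 0
  Dave: 10
  Grace: 12
  Bob: 14
Bob has the most first-place votes.

Bob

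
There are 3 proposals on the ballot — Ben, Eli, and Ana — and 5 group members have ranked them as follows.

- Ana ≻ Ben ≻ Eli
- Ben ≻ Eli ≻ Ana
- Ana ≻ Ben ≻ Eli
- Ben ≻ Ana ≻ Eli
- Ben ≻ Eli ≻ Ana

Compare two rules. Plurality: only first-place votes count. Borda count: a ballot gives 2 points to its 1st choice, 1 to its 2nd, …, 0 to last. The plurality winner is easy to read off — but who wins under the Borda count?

Plurality first-place counts: Ben 3, Eli 0, Ana 2 → Ben.
Borda totals: Ben 8, Eli 2, Ana 5 → Ben.

Ben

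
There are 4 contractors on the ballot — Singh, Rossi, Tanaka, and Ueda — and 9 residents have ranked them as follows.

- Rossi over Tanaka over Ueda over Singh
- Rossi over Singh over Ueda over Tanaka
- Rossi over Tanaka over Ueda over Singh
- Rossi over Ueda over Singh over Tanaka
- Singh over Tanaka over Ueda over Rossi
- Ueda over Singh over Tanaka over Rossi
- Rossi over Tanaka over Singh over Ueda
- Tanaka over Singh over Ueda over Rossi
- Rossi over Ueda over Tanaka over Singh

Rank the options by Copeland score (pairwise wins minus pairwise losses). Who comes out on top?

Pairwise results:
  Singh vs Rossi: Rossi wins 6–3.
  Singh vs Tanaka: Tanaka wins 5–4.
  Singh vs Ueda: Ueda wins 5–4.
  Rossi vs Tanaka: Rossi wins 6–3.
  Rossi vs Ueda: Rossi wins 6–3.
  Tanaka vs Ueda: Tanaka wins 5–4.
Copeland scores (wins − losses):
  Singh: 0 − 3 = -3
  Rossi: 3 − 0 = 3
  Tanaka: 2 − 1 = 1
  Ueda: 1 − 2 = -1
Rossi has the best Copeland score.

Rossi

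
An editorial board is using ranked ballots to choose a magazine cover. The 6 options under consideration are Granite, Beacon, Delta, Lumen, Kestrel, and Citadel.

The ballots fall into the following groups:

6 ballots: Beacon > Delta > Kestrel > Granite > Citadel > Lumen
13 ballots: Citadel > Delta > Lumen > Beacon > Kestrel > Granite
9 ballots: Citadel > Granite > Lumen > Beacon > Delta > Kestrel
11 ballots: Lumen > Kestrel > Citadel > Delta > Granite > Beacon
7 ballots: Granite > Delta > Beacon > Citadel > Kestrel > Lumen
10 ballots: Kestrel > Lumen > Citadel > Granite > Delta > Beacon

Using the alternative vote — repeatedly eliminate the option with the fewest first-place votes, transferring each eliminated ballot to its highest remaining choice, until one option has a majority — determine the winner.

Round 1: Citadel 22, Lumen 11, Kestrel 10, Granite 7, Beacon 6, Delta 0. Delta has the fewest and is eliminated.
Round 2: Citadel 22, Lumen 11, Kestrel 10, Granite 7, Beacon 6. Beacon has the fewest and is eliminated.
Round 3: Citadel 22, Kestrel 16, Lumen 11, Granite 7. Granite has the fewest and is eliminated.
Round 4: Citadel 29, Kestrel 16, Lumen 11. Citadel has a majority.

Citadel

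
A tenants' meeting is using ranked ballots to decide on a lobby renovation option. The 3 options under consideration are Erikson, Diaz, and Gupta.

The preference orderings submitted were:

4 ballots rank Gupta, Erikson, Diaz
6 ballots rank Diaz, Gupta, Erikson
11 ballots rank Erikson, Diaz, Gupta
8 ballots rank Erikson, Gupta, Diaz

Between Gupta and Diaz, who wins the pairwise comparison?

Ballots ranking Gupta above Diaz: 4+8 = 12.
Ballots ranking Diaz above Gupta: 6+11 = 17.
Diaz wins the head-to-head, 17–12.

Diaz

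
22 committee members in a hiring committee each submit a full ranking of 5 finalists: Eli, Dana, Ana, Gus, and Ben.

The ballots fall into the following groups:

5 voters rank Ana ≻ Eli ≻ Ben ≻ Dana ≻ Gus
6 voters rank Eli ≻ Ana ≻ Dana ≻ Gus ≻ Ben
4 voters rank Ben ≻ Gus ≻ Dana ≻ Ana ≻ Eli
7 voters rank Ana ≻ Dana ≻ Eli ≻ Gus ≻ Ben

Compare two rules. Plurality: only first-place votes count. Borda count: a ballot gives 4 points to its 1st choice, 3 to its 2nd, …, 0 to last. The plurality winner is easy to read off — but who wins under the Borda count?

Plurality first-place counts: Eli 6, Dana 0, Ana 12, Gus 0, Ben 4 → Ana.
Borda totals: Eli 53, Dana 46, Ana 70, Gus 25, Ben 26 → Ana.

Ana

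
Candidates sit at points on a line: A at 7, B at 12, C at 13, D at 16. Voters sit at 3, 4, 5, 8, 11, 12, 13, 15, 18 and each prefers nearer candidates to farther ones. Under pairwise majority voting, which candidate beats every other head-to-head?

B

With single-peaked preferences on a line, the Condorcet winner is the candidate closest to the median voter.
The median voter (position 11) is closest to B at 12.
Check: B vs C — voters closer to B: 6 of 9.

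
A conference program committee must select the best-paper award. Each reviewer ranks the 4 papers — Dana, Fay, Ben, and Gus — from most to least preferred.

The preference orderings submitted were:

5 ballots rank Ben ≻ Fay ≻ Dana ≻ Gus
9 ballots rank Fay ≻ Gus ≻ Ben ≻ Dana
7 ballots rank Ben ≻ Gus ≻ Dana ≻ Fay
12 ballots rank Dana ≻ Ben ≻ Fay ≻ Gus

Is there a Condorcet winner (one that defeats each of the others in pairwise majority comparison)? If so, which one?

Head-to-head results (33 voters total):
Dana vs Fay: Dana wins 19–14.
Dana vs Ben: Ben wins 21–12.
Dana vs Gus: Dana wins 17–16.
Fay vs Ben: Ben wins 24–9.
Fay vs Gus: Fay wins 26–7.
Ben vs Gus: Ben wins 24–9.
Ben beats each rival — Dana (21–12), Fay (24–9), Gus (24–9) — so Ben is the Condorcet winner.

Ben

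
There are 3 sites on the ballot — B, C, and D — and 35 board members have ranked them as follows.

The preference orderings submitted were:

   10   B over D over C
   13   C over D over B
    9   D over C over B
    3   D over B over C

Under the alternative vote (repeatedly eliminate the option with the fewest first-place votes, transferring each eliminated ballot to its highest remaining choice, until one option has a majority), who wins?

D

Round 1: C 13, D 12, B 10. B has the fewest and is eliminated.
Round 2: D 22, C 13. D has a majority.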